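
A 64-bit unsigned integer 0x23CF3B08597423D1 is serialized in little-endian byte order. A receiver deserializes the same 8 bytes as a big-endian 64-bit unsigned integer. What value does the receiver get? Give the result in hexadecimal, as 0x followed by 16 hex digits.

0xD1237459083BCF23

Stored little-endian, the bytes at ascending addresses are D1 23 74 59 08 3B CF 23.
Read back as big-endian, the last byte is least significant, giving 0xD1237459083BCF23.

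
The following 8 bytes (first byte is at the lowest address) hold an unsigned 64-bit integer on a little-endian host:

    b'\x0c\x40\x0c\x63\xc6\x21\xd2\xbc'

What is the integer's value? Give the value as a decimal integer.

13605974560188678156

Little-endian stores the least-significant byte at the lowest address.
Reassemble most-significant byte first: BC D2 21 C6 63 0C 40 0C → 0xBCD221C6630C400C.
0xBCD221C6630C400C = 13605974560188678156.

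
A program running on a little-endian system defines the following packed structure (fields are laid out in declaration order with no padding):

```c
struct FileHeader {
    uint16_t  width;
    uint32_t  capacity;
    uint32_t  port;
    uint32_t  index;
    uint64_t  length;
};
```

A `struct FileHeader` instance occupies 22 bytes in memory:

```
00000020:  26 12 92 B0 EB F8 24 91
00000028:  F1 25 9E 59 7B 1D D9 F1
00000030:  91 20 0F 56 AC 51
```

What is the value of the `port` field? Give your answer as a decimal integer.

`port` follows `width` (2 B), `capacity` (4 B), so it starts at offset 2 + 4 = 6 and occupies 4 bytes.
Bytes at offsets 6..9: 24 91 F1 25.
Little-endian stores the least-significant byte at the lowest address.
Reassemble most-significant byte first: 25 F1 91 24 → 0x25F19124.
0x25F19124 = 636588324.

636588324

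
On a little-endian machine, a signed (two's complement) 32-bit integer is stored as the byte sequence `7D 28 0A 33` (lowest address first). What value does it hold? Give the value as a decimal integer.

In little-endian order the low byte comes first in memory.
Reassemble most-significant byte first: 33 0A 28 7D → 0x330A287D.
0x330A287D = 856303741.

856303741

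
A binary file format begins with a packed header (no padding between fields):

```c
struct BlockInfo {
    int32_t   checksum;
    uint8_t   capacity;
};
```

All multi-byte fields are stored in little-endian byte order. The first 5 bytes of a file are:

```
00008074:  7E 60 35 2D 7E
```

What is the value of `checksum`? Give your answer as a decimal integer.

758472830

`checksum` is the first field, at byte offset 0, occupying 4 bytes.
Bytes at offsets 0..3: 7E 60 35 2D.
Little-endian: lowest address holds the least-significant byte.
Reassemble most-significant byte first: 2D 35 60 7E → 0x2D35607E.
0x2D35607E = 758472830.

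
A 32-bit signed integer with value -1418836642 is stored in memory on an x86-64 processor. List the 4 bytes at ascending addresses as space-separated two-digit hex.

Two's complement of -1418836642 in 32 bits: 1418836642 = 0x5491BAA2; invert → 0xAB6E455D; add 1 → 0xAB6E455E.
Split into bytes (most-significant first): AB 6E 45 5E.
Little-endian: lowest address holds the least-significant byte.
So at ascending addresses the bytes are 5E 45 6E AB.

5E 45 6E AB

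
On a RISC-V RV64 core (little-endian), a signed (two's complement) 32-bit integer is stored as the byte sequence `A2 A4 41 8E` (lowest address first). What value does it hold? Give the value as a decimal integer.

In little-endian order the low byte comes first in memory.
Reassemble most-significant byte first: 8E 41 A4 A2 → 0x8E41A4A2.
Top bit is set, so as a signed 32-bit value this is 0x8E41A4A2 − 2^32 = -1908300638.

-1908300638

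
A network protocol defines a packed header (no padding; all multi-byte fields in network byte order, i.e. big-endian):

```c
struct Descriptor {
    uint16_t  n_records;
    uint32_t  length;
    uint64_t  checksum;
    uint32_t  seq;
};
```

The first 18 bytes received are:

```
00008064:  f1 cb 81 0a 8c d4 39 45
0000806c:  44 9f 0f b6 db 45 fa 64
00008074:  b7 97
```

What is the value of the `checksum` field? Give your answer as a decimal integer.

`checksum` follows `n_records` (2 B), `length` (4 B), so it starts at offset 2 + 4 = 6 and occupies 8 bytes.
Bytes at offsets 6..13: 39 45 44 9F 0F B6 DB 45.
Big-endian: lowest address holds the most-significant byte.
The bytes are already most-significant first: 0x3945449F0FB6DB45.
0x3945449F0FB6DB45 = 4126780083509058373.

4126780083509058373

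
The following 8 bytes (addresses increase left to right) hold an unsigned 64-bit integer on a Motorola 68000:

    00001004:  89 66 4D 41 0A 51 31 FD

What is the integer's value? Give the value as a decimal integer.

Big-endian stores the most-significant byte at the lowest address.
The bytes are already most-significant first: 0x89664D410A5131FD.
0x89664D410A5131FD = 9900685772561920509.

9900685772561920509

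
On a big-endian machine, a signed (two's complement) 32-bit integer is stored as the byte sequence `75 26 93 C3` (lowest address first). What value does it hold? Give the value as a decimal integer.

1965462467

Big-endian stores the most-significant byte at the lowest address.
The bytes are already most-significant first: 0x752693C3.
0x752693C3 = 1965462467.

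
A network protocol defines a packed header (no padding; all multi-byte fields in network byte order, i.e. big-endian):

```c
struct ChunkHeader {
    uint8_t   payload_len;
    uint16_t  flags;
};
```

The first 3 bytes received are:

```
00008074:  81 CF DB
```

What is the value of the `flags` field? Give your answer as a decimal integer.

`flags` follows `payload_len` (1 byte), so it starts at byte offset 1 and occupies 2 bytes.
Bytes at offsets 1..2: CF DB.
Big-endian stores the most-significant byte at the lowest address.
The bytes are already most-significant first: 0xCFDB.
0xCFDB = 53211.

53211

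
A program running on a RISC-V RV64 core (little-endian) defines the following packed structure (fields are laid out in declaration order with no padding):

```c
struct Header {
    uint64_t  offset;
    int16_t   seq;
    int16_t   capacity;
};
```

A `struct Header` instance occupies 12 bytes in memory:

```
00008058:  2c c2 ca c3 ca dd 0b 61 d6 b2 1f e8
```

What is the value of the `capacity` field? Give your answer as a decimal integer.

-6113

`capacity` follows `offset` (8 B), `seq` (2 B), so it starts at offset 8 + 2 = 10 and occupies 2 bytes.
Bytes at offsets 10..11: 1F E8.
Little-endian stores the least-significant byte at the lowest address.
Reassemble most-significant byte first: E8 1F → 0xE81F.
Top bit is set, so as a signed 16-bit value this is 0xE81F − 2^16 = -6113.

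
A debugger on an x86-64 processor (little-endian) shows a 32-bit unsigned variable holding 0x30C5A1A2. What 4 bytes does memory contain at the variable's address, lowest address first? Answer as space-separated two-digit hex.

A2 A1 C5 30

Split into bytes (most-significant first): 30 C5 A1 A2.
Little-endian: lowest address holds the least-significant byte.
So at ascending addresses the bytes are A2 A1 C5 30.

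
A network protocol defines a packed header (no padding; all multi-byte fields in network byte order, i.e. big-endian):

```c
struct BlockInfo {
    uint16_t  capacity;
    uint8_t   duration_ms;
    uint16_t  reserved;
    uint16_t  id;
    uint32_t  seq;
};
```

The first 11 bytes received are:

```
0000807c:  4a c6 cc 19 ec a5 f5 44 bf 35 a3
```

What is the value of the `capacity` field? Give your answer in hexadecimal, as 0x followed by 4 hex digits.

`capacity` is the first field, at byte offset 0, occupying 2 bytes.
Bytes at offsets 0..1: 4A C6.
Big-endian: lowest address holds the most-significant byte.
The bytes are already most-significant first: 0x4AC6.

0x4AC6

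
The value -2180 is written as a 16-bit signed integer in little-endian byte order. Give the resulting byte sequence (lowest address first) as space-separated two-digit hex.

Two's complement of -2180 in 16 bits: 2180 = 0x0884; invert → 0xF77B; add 1 → 0xF77C.
Split into bytes (most-significant first): F7 7C.
In little-endian order the low byte comes first in memory.
So at ascending addresses the bytes are 7C F7.

7C F7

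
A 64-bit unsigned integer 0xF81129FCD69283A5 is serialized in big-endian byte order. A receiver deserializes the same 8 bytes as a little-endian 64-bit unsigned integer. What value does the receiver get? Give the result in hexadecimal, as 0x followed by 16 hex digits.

0xA58392D6FC2911F8

Stored big-endian, the bytes at ascending addresses are F8 11 29 FC D6 92 83 A5.
Read back as little-endian, the first byte is least significant, giving 0xA58392D6FC2911F8.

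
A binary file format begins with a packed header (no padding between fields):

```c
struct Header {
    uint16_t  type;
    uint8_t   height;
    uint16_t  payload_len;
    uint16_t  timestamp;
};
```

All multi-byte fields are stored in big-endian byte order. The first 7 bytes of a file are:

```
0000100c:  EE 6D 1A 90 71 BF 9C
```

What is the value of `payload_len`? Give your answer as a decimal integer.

`payload_len` follows `type` (2 B), `height` (1 B), so it starts at offset 2 + 1 = 3 and occupies 2 bytes.
Bytes at offsets 3..4: 90 71.
In big-endian order the high byte comes first in memory.
The bytes are already most-significant first: 0x9071.
0x9071 = 36977.

36977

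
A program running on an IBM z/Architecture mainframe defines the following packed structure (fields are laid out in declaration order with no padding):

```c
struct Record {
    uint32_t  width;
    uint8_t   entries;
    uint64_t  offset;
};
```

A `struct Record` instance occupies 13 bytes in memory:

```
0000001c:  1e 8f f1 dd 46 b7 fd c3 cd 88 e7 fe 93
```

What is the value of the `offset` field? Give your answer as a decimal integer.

13257968165581225619

`offset` follows `width` (4 B), `entries` (1 B), so it starts at offset 4 + 1 = 5 and occupies 8 bytes.
Bytes at offsets 5..12: B7 FD C3 CD 88 E7 FE 93.
Big-endian: lowest address holds the most-significant byte.
The bytes are already most-significant first: 0xB7FDC3CD88E7FE93.
0xB7FDC3CD88E7FE93 = 13257968165581225619.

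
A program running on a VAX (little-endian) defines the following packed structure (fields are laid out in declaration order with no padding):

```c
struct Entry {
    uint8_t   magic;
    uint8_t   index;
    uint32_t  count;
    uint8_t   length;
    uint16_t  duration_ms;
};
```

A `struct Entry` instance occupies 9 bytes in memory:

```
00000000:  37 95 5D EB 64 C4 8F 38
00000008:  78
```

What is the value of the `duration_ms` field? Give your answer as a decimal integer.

30776

`duration_ms` follows `magic` (1 B), `index` (1 B), `count` (4 B), `length` (1 B), so it starts at offset 1 + 1 + 4 + 1 = 7 and occupies 2 bytes.
Bytes at offsets 7..8: 38 78.
Little-endian stores the least-significant byte at the lowest address.
Reassemble most-significant byte first: 78 38 → 0x7838.
0x7838 = 30776.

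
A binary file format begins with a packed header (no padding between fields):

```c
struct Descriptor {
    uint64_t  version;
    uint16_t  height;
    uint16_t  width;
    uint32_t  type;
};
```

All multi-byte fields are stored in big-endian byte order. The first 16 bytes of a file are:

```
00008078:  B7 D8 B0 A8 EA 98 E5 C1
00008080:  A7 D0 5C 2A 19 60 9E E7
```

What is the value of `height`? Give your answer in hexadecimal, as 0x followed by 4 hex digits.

`height` follows `version` (8 bytes), so it starts at byte offset 8 and occupies 2 bytes.
Bytes at offsets 8..9: A7 D0.
Big-endian: lowest address holds the most-significant byte.
The bytes are already most-significant first: 0xA7D0.

0xA7D0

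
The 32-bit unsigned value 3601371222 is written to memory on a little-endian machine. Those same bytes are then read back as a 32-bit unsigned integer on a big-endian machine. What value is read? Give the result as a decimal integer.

3601371222 in 32-bit hexadecimal is 0xD6A89056.
Stored little-endian, the bytes at ascending addresses are 56 90 A8 D6.
Read back as big-endian, the last byte is least significant, giving 0x5690A8D6.
0x5690A8D6 = 1452320982.

1452320982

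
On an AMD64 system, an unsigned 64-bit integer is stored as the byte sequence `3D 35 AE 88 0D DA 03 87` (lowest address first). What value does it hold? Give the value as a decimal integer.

In little-endian order the low byte comes first in memory.
Reassemble most-significant byte first: 87 03 DA 0D 88 AE 35 3D → 0x8703DA0D88AE353D.
0x8703DA0D88AE353D = 9728859371712951613.

9728859371712951613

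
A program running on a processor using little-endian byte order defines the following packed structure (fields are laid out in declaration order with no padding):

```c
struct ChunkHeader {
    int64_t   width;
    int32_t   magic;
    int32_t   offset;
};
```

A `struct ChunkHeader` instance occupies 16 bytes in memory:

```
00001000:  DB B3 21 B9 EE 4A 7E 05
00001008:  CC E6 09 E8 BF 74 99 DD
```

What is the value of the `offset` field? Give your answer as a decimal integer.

`offset` follows `width` (8 B), `magic` (4 B), so it starts at offset 8 + 4 = 12 and occupies 4 bytes.
Bytes at offsets 12..15: BF 74 99 DD.
Little-endian stores the least-significant byte at the lowest address.
Reassemble most-significant byte first: DD 99 74 BF → 0xDD9974BF.
Top bit is set, so as a signed 32-bit value this is 0xDD9974BF − 2^32 = -577145665.

-577145665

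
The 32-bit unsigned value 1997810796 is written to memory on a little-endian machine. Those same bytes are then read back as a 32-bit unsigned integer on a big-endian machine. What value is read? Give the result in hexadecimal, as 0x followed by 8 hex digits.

1997810796 in 32-bit hexadecimal is 0x77142C6C.
Stored little-endian, the bytes at ascending addresses are 6C 2C 14 77.
Read back as big-endian, the last byte is least significant, giving 0x6C2C1477.

0x6C2C1477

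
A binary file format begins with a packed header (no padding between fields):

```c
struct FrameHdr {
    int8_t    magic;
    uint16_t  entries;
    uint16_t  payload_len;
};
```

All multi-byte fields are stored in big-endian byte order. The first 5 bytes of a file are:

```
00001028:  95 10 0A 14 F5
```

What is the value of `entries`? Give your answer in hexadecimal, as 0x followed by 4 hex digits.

0x100A

`entries` follows `magic` (1 byte), so it starts at byte offset 1 and occupies 2 bytes.
Bytes at offsets 1..2: 10 0A.
Big-endian: lowest address holds the most-significant byte.
The bytes are already most-significant first: 0x100A.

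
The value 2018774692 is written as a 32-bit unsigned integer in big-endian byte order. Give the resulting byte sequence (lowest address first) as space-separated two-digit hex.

78 54 0E A4

2018774692 in hexadecimal, padded to 32 bits, is 0x78540EA4.
Split into bytes (most-significant first): 78 54 0E A4.
Big-endian stores the most-significant byte at the lowest address.
So the memory order matches the most-significant-first order: 78 54 0E A4.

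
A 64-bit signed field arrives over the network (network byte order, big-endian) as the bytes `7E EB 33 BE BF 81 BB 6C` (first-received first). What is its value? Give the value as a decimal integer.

9145460362655677292

Big-endian: lowest address holds the most-significant byte.
The bytes are already most-significant first: 0x7EEB33BEBF81BB6C.
0x7EEB33BEBF81BB6C = 9145460362655677292.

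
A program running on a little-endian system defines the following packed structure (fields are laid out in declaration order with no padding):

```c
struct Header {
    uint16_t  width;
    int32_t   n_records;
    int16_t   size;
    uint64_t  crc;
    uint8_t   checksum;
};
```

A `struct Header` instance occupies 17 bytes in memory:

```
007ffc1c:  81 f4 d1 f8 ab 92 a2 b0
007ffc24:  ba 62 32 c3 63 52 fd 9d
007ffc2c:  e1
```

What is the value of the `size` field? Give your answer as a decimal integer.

`size` follows `width` (2 B), `n_records` (4 B), so it starts at offset 2 + 4 = 6 and occupies 2 bytes.
Bytes at offsets 6..7: A2 B0.
Little-endian: lowest address holds the least-significant byte.
Reassemble most-significant byte first: B0 A2 → 0xB0A2.
Top bit is set, so as a signed 16-bit value this is 0xB0A2 − 2^16 = -20318.

-20318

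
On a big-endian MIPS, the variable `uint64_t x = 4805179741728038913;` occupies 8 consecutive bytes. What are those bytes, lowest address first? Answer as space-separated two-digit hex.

42 AF 6D 84 23 9A 60 01

4805179741728038913 in hexadecimal, padded to 64 bits, is 0x42AF6D84239A6001.
Split into bytes (most-significant first): 42 AF 6D 84 23 9A 60 01.
Big-endian stores the most-significant byte at the lowest address.
So the memory order matches the most-significant-first order: 42 AF 6D 84 23 9A 60 01.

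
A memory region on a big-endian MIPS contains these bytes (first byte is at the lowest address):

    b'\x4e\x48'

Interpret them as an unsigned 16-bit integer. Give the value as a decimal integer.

20040

In big-endian order the high byte comes first in memory.
The bytes are already most-significant first: 0x4E48.
0x4E48 = 20040.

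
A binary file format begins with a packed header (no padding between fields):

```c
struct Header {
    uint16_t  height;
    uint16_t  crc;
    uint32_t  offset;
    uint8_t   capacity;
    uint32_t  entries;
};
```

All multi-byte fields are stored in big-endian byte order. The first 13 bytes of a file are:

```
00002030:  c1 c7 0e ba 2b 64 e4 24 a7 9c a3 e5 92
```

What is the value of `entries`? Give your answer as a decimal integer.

2627986834

`entries` follows `height` (2 B), `crc` (2 B), `offset` (4 B), `capacity` (1 B), so it starts at offset 2 + 2 + 4 + 1 = 9 and occupies 4 bytes.
Bytes at offsets 9..12: 9C A3 E5 92.
In big-endian order the high byte comes first in memory.
The bytes are already most-significant first: 0x9CA3E592.
0x9CA3E592 = 2627986834.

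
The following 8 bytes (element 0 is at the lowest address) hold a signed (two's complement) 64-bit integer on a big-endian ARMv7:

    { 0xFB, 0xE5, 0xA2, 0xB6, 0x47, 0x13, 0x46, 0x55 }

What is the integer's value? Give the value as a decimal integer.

-295651296762706347

In big-endian order the high byte comes first in memory.
The bytes are already most-significant first: 0xFBE5A2B647134655.
Top bit is set, so as a signed 64-bit value this is 0xFBE5A2B647134655 − 2^64 = -295651296762706347.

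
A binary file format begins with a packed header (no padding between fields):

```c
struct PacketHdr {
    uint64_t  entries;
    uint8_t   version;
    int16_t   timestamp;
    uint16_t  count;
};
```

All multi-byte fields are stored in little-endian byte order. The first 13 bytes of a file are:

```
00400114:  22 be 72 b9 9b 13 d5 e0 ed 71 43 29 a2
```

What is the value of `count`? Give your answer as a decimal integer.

41513

`count` follows `entries` (8 B), `version` (1 B), `timestamp` (2 B), so it starts at offset 8 + 1 + 2 = 11 and occupies 2 bytes.
Bytes at offsets 11..12: 29 A2.
Little-endian stores the least-significant byte at the lowest address.
Reassemble most-significant byte first: A2 29 → 0xA229.
0xA229 = 41513.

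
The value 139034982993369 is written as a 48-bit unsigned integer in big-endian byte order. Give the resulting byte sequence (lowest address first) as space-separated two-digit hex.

7E 73 9A C5 CD D9

139034982993369 in hexadecimal, padded to 48 bits, is 0x7E739AC5CDD9.
Split into bytes (most-significant first): 7E 73 9A C5 CD D9.
Big-endian stores the most-significant byte at the lowest address.
So the memory order matches the most-significant-first order: 7E 73 9A C5 CD D9.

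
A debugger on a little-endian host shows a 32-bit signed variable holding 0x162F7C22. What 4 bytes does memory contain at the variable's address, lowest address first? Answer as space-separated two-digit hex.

Split into bytes (most-significant first): 16 2F 7C 22.
Little-endian: lowest address holds the least-significant byte.
So at ascending addresses the bytes are 22 7C 2F 16.

22 7C 2F 16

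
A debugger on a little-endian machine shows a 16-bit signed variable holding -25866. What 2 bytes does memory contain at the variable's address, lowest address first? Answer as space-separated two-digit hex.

Two's complement of -25866 in 16 bits: 25866 = 0x650A; invert → 0x9AF5; add 1 → 0x9AF6.
Split into bytes (most-significant first): 9A F6.
Little-endian: lowest address holds the least-significant byte.
So at ascending addresses the bytes are F6 9A.

F6 9A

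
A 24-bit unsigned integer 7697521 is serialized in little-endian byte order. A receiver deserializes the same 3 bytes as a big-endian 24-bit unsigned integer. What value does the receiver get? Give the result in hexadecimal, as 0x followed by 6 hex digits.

0x717475

7697521 in 24-bit hexadecimal is 0x757471.
Stored little-endian, the bytes at ascending addresses are 71 74 75.
Read back as big-endian, the last byte is least significant, giving 0x717475.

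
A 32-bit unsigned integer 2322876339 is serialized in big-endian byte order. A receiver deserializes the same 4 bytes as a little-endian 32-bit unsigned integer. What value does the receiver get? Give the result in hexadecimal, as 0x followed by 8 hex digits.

0xB347748A

2322876339 in 32-bit hexadecimal is 0x8A7447B3.
Stored big-endian, the bytes at ascending addresses are 8A 74 47 B3.
Read back as little-endian, the first byte is least significant, giving 0xB347748A.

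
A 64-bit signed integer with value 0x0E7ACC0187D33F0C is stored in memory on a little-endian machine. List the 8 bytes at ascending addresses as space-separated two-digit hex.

Split into bytes (most-significant first): 0E 7A CC 01 87 D3 3F 0C.
In little-endian order the low byte comes first in memory.
So at ascending addresses the bytes are 0C 3F D3 87 01 CC 7A 0E.

0C 3F D3 87 01 CC 7A 0E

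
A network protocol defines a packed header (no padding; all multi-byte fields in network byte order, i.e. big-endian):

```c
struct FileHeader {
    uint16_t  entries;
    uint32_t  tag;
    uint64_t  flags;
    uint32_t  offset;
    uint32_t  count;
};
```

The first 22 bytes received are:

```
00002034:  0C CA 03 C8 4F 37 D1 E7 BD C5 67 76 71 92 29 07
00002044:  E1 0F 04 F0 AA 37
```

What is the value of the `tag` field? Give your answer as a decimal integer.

63459127

`tag` follows `entries` (2 bytes), so it starts at byte offset 2 and occupies 4 bytes.
Bytes at offsets 2..5: 03 C8 4F 37.
In big-endian order the high byte comes first in memory.
The bytes are already most-significant first: 0x03C84F37.
0x03C84F37 = 63459127.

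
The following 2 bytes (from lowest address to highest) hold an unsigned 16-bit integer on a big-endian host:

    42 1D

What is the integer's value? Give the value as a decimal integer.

16925

Big-endian: lowest address holds the most-significant byte.
The bytes are already most-significant first: 0x421D.
0x421D = 16925.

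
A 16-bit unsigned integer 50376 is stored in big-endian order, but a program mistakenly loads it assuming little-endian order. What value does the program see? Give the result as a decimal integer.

51396

50376 in 16-bit hexadecimal is 0xC4C8.
Stored big-endian, the bytes at ascending addresses are C4 C8.
Read back as little-endian, the first byte is least significant, giving 0xC8C4.
0xC8C4 = 51396.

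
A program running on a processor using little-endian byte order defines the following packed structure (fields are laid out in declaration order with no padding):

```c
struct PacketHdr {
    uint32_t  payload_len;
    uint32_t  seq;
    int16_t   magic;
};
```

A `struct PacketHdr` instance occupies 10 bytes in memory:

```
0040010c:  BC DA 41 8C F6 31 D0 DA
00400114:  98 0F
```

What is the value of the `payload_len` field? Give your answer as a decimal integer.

2353126076

`payload_len` is the first field, at byte offset 0, occupying 4 bytes.
Bytes at offsets 0..3: BC DA 41 8C.
Little-endian stores the least-significant byte at the lowest address.
Reassemble most-significant byte first: 8C 41 DA BC → 0x8C41DABC.
0x8C41DABC = 2353126076.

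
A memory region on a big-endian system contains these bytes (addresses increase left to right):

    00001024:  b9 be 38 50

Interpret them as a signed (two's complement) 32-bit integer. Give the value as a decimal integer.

In big-endian order the high byte comes first in memory.
The bytes are already most-significant first: 0xB9BE3850.
Top bit is set, so as a signed 32-bit value this is 0xB9BE3850 − 2^32 = -1178716080.

-1178716080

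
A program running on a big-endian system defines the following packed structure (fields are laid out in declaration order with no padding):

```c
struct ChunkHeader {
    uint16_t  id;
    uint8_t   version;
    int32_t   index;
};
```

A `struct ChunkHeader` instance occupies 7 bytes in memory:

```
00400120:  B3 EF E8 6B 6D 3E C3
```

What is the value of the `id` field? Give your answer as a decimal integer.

`id` is the first field, at byte offset 0, occupying 2 bytes.
Bytes at offsets 0..1: B3 EF.
In big-endian order the high byte comes first in memory.
The bytes are already most-significant first: 0xB3EF.
0xB3EF = 46063.

46063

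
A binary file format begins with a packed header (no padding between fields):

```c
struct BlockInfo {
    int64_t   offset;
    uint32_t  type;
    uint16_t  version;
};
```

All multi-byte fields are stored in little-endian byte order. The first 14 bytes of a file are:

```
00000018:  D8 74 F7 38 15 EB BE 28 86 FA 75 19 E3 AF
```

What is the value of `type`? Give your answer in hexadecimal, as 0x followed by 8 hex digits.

`type` follows `offset` (8 bytes), so it starts at byte offset 8 and occupies 4 bytes.
Bytes at offsets 8..11: 86 FA 75 19.
Little-endian: lowest address holds the least-significant byte.
Reassemble most-significant byte first: 19 75 FA 86 → 0x1975FA86.

0x1975FA86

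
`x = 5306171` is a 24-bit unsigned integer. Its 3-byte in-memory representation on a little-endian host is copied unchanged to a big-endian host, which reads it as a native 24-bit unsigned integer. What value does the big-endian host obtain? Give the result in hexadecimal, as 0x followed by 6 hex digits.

5306171 in 24-bit hexadecimal is 0x50F73B.
Stored little-endian, the bytes at ascending addresses are 3B F7 50.
Read back as big-endian, the last byte is least significant, giving 0x3BF750.

0x3BF750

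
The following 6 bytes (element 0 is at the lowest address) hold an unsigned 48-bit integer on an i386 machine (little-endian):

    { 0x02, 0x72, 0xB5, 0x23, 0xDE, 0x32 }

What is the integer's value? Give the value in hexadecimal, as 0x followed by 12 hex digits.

0x32DE23B57202

Little-endian: lowest address holds the least-significant byte.
Reassemble most-significant byte first: 32 DE 23 B5 72 02 → 0x32DE23B57202.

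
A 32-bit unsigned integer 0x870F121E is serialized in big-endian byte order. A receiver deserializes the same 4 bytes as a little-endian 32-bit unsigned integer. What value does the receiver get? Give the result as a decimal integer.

504500103

Stored big-endian, the bytes at ascending addresses are 87 0F 12 1E.
Read back as little-endian, the first byte is least significant, giving 0x1E120F87.
0x1E120F87 = 504500103.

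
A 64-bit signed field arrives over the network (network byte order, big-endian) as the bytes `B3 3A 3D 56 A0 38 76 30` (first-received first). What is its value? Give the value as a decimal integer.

Big-endian: lowest address holds the most-significant byte.
The bytes are already most-significant first: 0xB33A3D56A0387630.
Top bit is set, so as a signed 64-bit value this is 0xB33A3D56A0387630 − 2^64 = -5532041750006696400.

-5532041750006696400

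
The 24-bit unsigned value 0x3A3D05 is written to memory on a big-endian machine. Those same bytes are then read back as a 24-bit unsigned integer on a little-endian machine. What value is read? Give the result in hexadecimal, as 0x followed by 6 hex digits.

Stored big-endian, the bytes at ascending addresses are 3A 3D 05.
Read back as little-endian, the first byte is least significant, giving 0x053D3A.

0x053D3A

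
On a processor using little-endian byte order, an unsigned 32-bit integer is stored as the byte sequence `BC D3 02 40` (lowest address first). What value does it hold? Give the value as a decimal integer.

Little-endian stores the least-significant byte at the lowest address.
Reassemble most-significant byte first: 40 02 D3 BC → 0x4002D3BC.
0x4002D3BC = 1073927100.

1073927100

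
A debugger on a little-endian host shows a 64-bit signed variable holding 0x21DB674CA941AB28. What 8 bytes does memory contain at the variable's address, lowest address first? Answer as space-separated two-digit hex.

Split into bytes (most-significant first): 21 DB 67 4C A9 41 AB 28.
Little-endian stores the least-significant byte at the lowest address.
So at ascending addresses the bytes are 28 AB 41 A9 4C 67 DB 21.

28 AB 41 A9 4C 67 DB 21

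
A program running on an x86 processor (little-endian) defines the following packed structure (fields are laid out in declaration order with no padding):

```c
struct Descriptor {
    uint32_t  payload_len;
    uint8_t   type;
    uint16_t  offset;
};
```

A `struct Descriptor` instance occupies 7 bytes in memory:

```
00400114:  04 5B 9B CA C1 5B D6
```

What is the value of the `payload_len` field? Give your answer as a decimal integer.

`payload_len` is the first field, at byte offset 0, occupying 4 bytes.
Bytes at offsets 0..3: 04 5B 9B CA.
Little-endian stores the least-significant byte at the lowest address.
Reassemble most-significant byte first: CA 9B 5B 04 → 0xCA9B5B04.
0xCA9B5B04 = 3399179012.

3399179012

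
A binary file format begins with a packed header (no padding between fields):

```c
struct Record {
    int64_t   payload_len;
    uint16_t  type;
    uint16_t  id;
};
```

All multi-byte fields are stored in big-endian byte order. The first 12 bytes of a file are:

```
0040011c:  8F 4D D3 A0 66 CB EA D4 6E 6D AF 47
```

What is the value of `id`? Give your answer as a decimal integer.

`id` follows `payload_len` (8 B), `type` (2 B), so it starts at offset 8 + 2 = 10 and occupies 2 bytes.
Bytes at offsets 10..11: AF 47.
In big-endian order the high byte comes first in memory.
The bytes are already most-significant first: 0xAF47.
0xAF47 = 44871.

44871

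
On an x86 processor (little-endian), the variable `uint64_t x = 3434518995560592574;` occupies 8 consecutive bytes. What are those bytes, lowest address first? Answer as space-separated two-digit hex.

3434518995560592574 in hexadecimal, padded to 64 bits, is 0x2FA9DCD460B874BE.
Split into bytes (most-significant first): 2F A9 DC D4 60 B8 74 BE.
Little-endian: lowest address holds the least-significant byte.
So at ascending addresses the bytes are BE 74 B8 60 D4 DC A9 2F.

BE 74 B8 60 D4 DC A9 2F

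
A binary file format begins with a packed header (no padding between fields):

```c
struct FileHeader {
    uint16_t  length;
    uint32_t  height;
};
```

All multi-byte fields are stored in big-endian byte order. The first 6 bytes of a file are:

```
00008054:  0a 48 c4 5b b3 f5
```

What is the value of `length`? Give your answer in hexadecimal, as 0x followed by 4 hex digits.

`length` is the first field, at byte offset 0, occupying 2 bytes.
Bytes at offsets 0..1: 0A 48.
Big-endian stores the most-significant byte at the lowest address.
The bytes are already most-significant first: 0x0A48.

0x0A48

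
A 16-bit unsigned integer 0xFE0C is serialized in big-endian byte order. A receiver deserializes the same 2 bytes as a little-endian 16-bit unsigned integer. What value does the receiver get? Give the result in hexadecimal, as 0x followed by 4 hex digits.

Stored big-endian, the bytes at ascending addresses are FE 0C.
Read back as little-endian, the first byte is least significant, giving 0x0CFE.

0x0CFE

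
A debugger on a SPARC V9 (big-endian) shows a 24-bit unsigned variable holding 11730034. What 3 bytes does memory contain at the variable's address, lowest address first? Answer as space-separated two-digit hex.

B2 FC 72

11730034 in hexadecimal, padded to 24 bits, is 0xB2FC72.
Split into bytes (most-significant first): B2 FC 72.
Big-endian: lowest address holds the most-significant byte.
So the memory order matches the most-significant-first order: B2 FC 72.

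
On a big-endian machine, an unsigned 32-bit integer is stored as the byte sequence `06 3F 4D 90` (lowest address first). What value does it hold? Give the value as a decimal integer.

In big-endian order the high byte comes first in memory.
The bytes are already most-significant first: 0x063F4D90.
0x063F4D90 = 104811920.

104811920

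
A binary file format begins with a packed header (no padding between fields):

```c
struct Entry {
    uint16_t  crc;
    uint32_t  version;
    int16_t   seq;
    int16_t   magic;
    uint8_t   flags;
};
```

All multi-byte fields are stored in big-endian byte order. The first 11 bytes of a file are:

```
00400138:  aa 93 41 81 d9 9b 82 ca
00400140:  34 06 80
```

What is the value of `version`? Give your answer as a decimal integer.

`version` follows `crc` (2 bytes), so it starts at byte offset 2 and occupies 4 bytes.
Bytes at offsets 2..5: 41 81 D9 9B.
Big-endian: lowest address holds the most-significant byte.
The bytes are already most-significant first: 0x4181D99B.
0x4181D99B = 1099028891.

1099028891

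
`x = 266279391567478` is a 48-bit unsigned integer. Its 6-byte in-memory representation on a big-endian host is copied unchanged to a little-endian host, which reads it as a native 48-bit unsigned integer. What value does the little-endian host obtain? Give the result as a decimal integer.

266279391567478 in 48-bit hexadecimal is 0xF22E008B9E76.
Stored big-endian, the bytes at ascending addresses are F2 2E 00 8B 9E 76.
Read back as little-endian, the first byte is least significant, giving 0x769E8B002EF2.
0x769E8B002EF2 = 130423308955378.

130423308955378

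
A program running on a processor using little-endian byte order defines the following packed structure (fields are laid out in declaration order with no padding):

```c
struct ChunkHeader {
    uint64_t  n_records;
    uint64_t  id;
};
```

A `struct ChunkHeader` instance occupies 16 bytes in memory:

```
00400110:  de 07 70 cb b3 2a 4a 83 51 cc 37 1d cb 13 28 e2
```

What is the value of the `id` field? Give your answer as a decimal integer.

`id` follows `n_records` (8 bytes), so it starts at byte offset 8 and occupies 8 bytes.
Bytes at offsets 8..15: 51 CC 37 1D CB 13 28 E2.
In little-endian order the low byte comes first in memory.
Reassemble most-significant byte first: E2 28 13 CB 1D 37 CC 51 → 0xE22813CB1D37CC51.
0xE22813CB1D37CC51 = 16296297014729624657.

16296297014729624657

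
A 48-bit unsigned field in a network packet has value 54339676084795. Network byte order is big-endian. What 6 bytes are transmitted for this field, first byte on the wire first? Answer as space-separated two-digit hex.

54339676084795 in hexadecimal, padded to 48 bits, is 0x316BF1171A3B.
Split into bytes (most-significant first): 31 6B F1 17 1A 3B.
In big-endian order the high byte comes first in memory.
So the memory order matches the most-significant-first order: 31 6B F1 17 1A 3B.

31 6B F1 17 1A 3B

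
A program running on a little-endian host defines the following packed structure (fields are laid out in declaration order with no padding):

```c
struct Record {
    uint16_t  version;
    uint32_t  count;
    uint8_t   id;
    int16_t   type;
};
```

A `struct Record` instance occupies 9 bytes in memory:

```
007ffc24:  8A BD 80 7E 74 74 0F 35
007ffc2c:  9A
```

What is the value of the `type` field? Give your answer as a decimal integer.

-26059

`type` follows `version` (2 B), `count` (4 B), `id` (1 B), so it starts at offset 2 + 4 + 1 = 7 and occupies 2 bytes.
Bytes at offsets 7..8: 35 9A.
In little-endian order the low byte comes first in memory.
Reassemble most-significant byte first: 9A 35 → 0x9A35.
Top bit is set, so as a signed 16-bit value this is 0x9A35 − 2^16 = -26059.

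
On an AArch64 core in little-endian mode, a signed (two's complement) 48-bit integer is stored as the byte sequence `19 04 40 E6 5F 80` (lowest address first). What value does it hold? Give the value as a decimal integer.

-140325603507175

Little-endian: lowest address holds the least-significant byte.
Reassemble most-significant byte first: 80 5F E6 40 04 19 → 0x805FE6400419.
Top bit is set, so as a signed 48-bit value this is 0x805FE6400419 − 2^48 = -140325603507175.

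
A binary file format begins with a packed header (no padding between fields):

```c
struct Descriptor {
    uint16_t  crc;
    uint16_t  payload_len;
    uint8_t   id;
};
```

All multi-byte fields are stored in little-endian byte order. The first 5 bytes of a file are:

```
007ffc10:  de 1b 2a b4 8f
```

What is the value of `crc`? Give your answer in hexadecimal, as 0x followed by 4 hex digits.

`crc` is the first field, at byte offset 0, occupying 2 bytes.
Bytes at offsets 0..1: DE 1B.
Little-endian: lowest address holds the least-significant byte.
Reassemble most-significant byte first: 1B DE → 0x1BDE.

0x1BDE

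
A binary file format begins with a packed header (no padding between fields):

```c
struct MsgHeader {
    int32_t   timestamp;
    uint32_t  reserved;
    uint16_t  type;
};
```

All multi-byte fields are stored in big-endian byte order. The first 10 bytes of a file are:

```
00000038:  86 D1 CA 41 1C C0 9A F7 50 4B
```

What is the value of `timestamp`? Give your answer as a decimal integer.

`timestamp` is the first field, at byte offset 0, occupying 4 bytes.
Bytes at offsets 0..3: 86 D1 CA 41.
Big-endian: lowest address holds the most-significant byte.
The bytes are already most-significant first: 0x86D1CA41.
Top bit is set, so as a signed 32-bit value this is 0x86D1CA41 − 2^32 = -2033071551.

-2033071551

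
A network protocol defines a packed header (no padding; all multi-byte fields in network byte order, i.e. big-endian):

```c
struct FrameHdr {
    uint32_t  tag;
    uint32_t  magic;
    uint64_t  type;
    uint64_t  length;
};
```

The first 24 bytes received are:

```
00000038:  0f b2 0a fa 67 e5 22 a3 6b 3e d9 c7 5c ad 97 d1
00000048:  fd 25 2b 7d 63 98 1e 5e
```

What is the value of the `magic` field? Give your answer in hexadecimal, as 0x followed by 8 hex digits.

0x67E522A3

`magic` follows `tag` (4 bytes), so it starts at byte offset 4 and occupies 4 bytes.
Bytes at offsets 4..7: 67 E5 22 A3.
Big-endian stores the most-significant byte at the lowest address.
The bytes are already most-significant first: 0x67E522A3.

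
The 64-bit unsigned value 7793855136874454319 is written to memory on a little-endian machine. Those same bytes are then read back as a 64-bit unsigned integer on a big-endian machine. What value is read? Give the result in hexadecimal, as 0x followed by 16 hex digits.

7793855136874454319 in 64-bit hexadecimal is 0x6C2955F410415D2F.
Stored little-endian, the bytes at ascending addresses are 2F 5D 41 10 F4 55 29 6C.
Read back as big-endian, the last byte is least significant, giving 0x2F5D4110F455296C.

0x2F5D4110F455296C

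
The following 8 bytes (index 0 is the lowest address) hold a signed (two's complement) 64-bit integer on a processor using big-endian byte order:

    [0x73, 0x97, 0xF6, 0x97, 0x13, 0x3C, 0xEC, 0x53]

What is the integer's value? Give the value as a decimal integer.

8329397164568276051

In big-endian order the high byte comes first in memory.
The bytes are already most-significant first: 0x7397F697133CEC53.
0x7397F697133CEC53 = 8329397164568276051.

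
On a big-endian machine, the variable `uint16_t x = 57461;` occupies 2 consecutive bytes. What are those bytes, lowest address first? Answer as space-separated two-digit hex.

57461 in hexadecimal, padded to 16 bits, is 0xE075.
Split into bytes (most-significant first): E0 75.
Big-endian: lowest address holds the most-significant byte.
So the memory order matches the most-significant-first order: E0 75.

E0 75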